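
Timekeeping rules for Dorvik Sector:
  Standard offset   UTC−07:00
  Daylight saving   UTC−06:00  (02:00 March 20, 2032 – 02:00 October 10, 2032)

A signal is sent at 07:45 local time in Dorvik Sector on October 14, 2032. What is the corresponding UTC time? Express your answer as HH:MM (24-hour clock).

14:45

Daylight saving runs 20 March – 10 October; October 14, 2032 is outside that window, so Dorvik Sector is on standard time at UTC−07:00.
07:45 local + 7h = 14:45 UTC.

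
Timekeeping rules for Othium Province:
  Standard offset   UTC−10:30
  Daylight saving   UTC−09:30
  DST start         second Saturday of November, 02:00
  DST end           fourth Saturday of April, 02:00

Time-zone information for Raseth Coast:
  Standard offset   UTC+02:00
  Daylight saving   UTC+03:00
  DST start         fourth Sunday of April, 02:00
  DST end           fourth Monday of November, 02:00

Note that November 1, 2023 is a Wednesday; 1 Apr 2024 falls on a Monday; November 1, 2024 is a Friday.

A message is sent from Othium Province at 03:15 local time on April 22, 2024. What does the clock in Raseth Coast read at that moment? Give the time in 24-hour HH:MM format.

1 November 2023 is a Wednesday, so the first Saturday is November 4 and the second is November 11.
1 April 2024 is a Monday, so the first Saturday is April 6 and the fourth is April 27.
Daylight saving runs 11 November 2023 – 27 April 2024; April 22, 2024 is inside that window, so Othium Province is at UTC−09:30.
03:15 Othium Province + 9h30m = 12:45 UTC.
1 April 2024 is a Monday, so the first Sunday is April 7 and the fourth is April 28.
1 November 2024 is a Friday, so the first Monday is November 4 and the fourth is November 25.
At the standard offset (UTC+02:00), 12:45 UTC + 2h = 14:45 Raseth Coast standard time.
Daylight saving runs 28 April – 25 November; the standard-time date in Raseth Coast, April 22, 2024, is outside that window, so Raseth Coast is on standard time at UTC+02:00.
12:45 UTC + 2h = 14:45 Raseth Coast.

14:45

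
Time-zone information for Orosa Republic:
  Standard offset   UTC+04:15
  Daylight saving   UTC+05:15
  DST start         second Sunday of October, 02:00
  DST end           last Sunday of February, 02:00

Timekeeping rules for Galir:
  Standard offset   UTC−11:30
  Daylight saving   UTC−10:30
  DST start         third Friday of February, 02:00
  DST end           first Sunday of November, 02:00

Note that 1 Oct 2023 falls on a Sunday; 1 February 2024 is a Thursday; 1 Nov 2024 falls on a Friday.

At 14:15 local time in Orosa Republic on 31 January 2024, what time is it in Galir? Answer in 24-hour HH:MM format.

1 October 2023 is a Sunday, so the first Sunday is October 1 and the second is October 8.
1 February 2024 is a Thursday, so Sundays fall on 4, 11, 18, 25; the last is February 25.
Daylight saving runs 8 October 2023 – 25 February 2024; 31 January 2024 is inside that window, so Orosa Republic is at UTC+05:15.
14:15 Orosa Republic − 5h15m = 09:00 UTC.
1 February 2024 is a Thursday, so the first Friday is February 2 and the third is February 16.
1 November 2024 is a Friday, so the first Sunday is November 3.
At the standard offset (UTC−11:30), 09:00 UTC − 11h30m = 21:30 Galir standard time (rolling into the previous day, 30 January 2024).
The standard-time date in Galir, 30 January 2024, does not fall between 16 February and 3 November, so daylight saving is not in effect and Galir is at UTC−11:30.
09:00 UTC − 11h30m = 21:30 Galir (rolling into the previous day, 30 January 2024).

21:30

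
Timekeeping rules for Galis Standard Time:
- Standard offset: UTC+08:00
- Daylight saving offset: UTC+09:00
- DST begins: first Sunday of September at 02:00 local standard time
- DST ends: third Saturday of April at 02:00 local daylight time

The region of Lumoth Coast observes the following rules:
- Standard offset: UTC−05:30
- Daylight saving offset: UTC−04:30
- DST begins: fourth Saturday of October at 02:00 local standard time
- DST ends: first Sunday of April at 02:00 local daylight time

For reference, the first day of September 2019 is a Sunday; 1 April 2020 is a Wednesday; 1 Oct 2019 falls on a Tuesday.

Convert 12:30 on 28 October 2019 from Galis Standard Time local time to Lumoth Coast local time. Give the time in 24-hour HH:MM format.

1 September 2019 is a Sunday, so the first Sunday is September 1.
1 April 2020 is a Wednesday, so the first Saturday is April 4 and the third is April 18.
28 October 2019 falls between 1 September 2019 and 18 April 2020, so daylight saving is in effect and Galis Standard Time is at UTC+09:00.
12:30 Galis Standard Time − 9h = 03:30 UTC.
1 October 2019 is a Tuesday, so the first Saturday is October 5 and the fourth is October 26.
1 April 2020 is a Wednesday, so the first Sunday is April 5.
At the standard offset (UTC−05:30), 03:30 UTC − 5h30m = 22:00 Lumoth Coast standard time (rolling into the previous day, 27 October 2019).
The standard-time date in Lumoth Coast, 27 October 2019, falls between 26 October 2019 and 5 April 2020, so daylight saving is in effect and Lumoth Coast is at UTC−04:30.
03:30 UTC − 4h30m = 23:00 Lumoth Coast (rolling into the previous day, 27 October 2019).

23:00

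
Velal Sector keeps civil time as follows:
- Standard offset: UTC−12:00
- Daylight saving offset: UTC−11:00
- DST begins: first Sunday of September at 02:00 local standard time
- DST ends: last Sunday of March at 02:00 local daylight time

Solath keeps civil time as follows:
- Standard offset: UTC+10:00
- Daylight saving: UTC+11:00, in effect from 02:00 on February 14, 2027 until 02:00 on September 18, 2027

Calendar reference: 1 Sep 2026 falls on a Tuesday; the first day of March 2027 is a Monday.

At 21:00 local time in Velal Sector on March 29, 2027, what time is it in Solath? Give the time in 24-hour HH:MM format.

20:00

1 September 2026 is a Tuesday, so the first Sunday is September 6.
1 March 2027 is a Monday, so Sundays fall on 7, 14, 21, 28; the last is March 28.
March 29, 2027 does not fall between 6 September 2026 and 28 March 2027, so daylight saving is not in effect and Velal Sector is at UTC−12:00.
21:00 Velal Sector + 12h = 09:00 UTC (rolling into the next day, 30 March 2027).
At the standard offset (UTC+10:00), 09:00 UTC + 10h = 19:00 Solath standard time.
The standard-time date in Solath, March 30, 2027, falls between 14 February and 18 September, so daylight saving is in effect and Solath is at UTC+11:00.
09:00 UTC + 11h = 20:00 Solath.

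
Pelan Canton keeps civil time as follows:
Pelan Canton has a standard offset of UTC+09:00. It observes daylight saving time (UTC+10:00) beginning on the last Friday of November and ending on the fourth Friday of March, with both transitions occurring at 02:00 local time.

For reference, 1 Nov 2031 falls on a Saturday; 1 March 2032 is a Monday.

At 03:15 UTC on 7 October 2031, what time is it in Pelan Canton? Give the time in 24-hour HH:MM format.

1 November 2031 is a Saturday, so Fridays fall on 7, 14, 21, 28; the last is November 28.
1 March 2032 is a Monday, so the first Friday is March 5 and the fourth is March 26.
At the standard offset (UTC+09:00), 03:15 UTC + 9h = 12:15 Pelan Canton standard time.
The standard-time date in Pelan Canton, 7 October 2031, is outside the daylight-saving period (28 November 2031 – 26 March 2032), so Pelan Canton is on standard time, UTC+09:00.
03:15 UTC + 9h = 12:15 local.

12:15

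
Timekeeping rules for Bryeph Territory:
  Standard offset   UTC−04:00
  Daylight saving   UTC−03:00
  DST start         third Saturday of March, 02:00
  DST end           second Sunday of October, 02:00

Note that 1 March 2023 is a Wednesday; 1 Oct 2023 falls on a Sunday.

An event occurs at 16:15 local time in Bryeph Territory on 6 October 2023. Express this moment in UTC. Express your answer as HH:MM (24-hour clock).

1 March 2023 is a Wednesday, so the first Saturday is March 4 and the third is March 18.
1 October 2023 is a Sunday, so the first Sunday is October 1 and the second is October 8.
Daylight saving runs 18 March – 8 October; 6 October 2023 is inside that window, so Bryeph Territory is at UTC−03:00.
16:15 local + 3h = 19:15 UTC.

19:15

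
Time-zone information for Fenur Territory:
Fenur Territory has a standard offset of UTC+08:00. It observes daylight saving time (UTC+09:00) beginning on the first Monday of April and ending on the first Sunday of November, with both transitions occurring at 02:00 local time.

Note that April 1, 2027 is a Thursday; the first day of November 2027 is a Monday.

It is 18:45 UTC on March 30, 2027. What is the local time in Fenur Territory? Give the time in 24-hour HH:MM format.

02:45

1 April 2027 is a Thursday, so the first Monday is April 5.
1 November 2027 is a Monday, so the first Sunday is November 7.
At the standard offset (UTC+08:00), 18:45 UTC + 8h = 02:45 Fenur Territory standard time (rolling into the next day, 31 March 2027).
Daylight saving runs 5 April – 7 November; the standard-time date in Fenur Territory, March 31, 2027, is outside that window, so Fenur Territory is on standard time at UTC+08:00.
18:45 UTC + 8h = 02:45 local (rolling into the next day, 31 March 2027).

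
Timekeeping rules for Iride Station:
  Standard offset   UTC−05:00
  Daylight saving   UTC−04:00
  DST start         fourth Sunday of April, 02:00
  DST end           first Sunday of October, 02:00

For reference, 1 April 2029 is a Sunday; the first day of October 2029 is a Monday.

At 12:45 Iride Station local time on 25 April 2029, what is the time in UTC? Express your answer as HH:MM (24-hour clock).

1 April 2029 is a Sunday, so the first Sunday is April 1 and the fourth is April 22.
1 October 2029 is a Monday, so the first Sunday is October 7.
Daylight saving runs 22 April – 7 October; 25 April 2029 is inside that window, so Iride Station is at UTC−04:00.
12:45 local + 4h = 16:45 UTC.

16:45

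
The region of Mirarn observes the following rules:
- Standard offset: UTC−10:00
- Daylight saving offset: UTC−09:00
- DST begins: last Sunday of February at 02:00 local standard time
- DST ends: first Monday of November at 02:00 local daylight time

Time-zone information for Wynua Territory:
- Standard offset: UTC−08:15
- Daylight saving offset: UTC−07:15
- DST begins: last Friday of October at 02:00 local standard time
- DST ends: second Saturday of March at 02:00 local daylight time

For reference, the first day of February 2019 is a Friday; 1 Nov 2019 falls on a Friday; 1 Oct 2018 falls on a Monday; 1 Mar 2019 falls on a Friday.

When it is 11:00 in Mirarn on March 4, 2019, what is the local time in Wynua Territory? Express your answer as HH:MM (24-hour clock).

12:45

1 February 2019 is a Friday, so Sundays fall on 3, 10, 17, 24; the last is February 24.
1 November 2019 is a Friday, so the first Monday is November 4.
Daylight saving runs 24 February – 4 November; March 4, 2019 is inside that window, so Mirarn is at UTC−09:00.
11:00 Mirarn + 9h = 20:00 UTC.
1 October 2018 is a Monday, so Fridays fall on 5, 12, 19, 26; the last is October 26.
1 March 2019 is a Friday, so the first Saturday is March 2 and the second is March 9.
At the standard offset (UTC−08:15), 20:00 UTC − 8h15m = 11:45 Wynua Territory standard time.
The standard-time date in Wynua Territory, March 4, 2019, lies within the daylight-saving period (26 October 2018 – 9 March 2019), so Wynua Territory is on daylight time, UTC−07:15.
20:00 UTC − 7h15m = 12:45 Wynua Territory.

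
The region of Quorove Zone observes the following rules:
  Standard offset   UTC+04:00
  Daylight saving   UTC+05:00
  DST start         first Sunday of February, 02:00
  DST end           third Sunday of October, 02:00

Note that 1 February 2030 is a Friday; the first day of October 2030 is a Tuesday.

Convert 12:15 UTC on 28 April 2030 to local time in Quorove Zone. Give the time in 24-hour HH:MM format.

17:15

1 February 2030 is a Friday, so the first Sunday is February 3.
1 October 2030 is a Tuesday, so the first Sunday is October 6 and the third is October 20.
At the standard offset (UTC+04:00), 12:15 UTC + 4h = 16:15 Quorove Zone standard time.
Daylight saving runs 3 February – 20 October; the standard-time date in Quorove Zone, 28 April 2030, is inside that window, so Quorove Zone is at UTC+05:00.
12:15 UTC + 5h = 17:15 local.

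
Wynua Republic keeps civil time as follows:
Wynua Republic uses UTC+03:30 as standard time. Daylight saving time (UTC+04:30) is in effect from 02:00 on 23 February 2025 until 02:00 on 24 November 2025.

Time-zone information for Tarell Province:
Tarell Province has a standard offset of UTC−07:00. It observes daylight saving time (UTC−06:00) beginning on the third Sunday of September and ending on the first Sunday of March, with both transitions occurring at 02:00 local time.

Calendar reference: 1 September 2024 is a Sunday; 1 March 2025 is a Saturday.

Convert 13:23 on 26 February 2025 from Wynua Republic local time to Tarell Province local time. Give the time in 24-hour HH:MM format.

02:53

26 February 2025 falls between 23 February and 24 November, so daylight saving is in effect and Wynua Republic is at UTC+04:30.
13:23 Wynua Republic − 4h30m = 08:53 UTC.
1 September 2024 is a Sunday, so the first Sunday is September 1 and the third is September 15.
1 March 2025 is a Saturday, so the first Sunday is March 2.
At the standard offset (UTC−07:00), 08:53 UTC − 7h = 01:53 Tarell Province standard time.
Daylight saving runs 15 September 2024 – 2 March 2025; the standard-time date in Tarell Province, 26 February 2025, is inside that window, so Tarell Province is at UTC−06:00.
08:53 UTC − 6h = 02:53 Tarell Province.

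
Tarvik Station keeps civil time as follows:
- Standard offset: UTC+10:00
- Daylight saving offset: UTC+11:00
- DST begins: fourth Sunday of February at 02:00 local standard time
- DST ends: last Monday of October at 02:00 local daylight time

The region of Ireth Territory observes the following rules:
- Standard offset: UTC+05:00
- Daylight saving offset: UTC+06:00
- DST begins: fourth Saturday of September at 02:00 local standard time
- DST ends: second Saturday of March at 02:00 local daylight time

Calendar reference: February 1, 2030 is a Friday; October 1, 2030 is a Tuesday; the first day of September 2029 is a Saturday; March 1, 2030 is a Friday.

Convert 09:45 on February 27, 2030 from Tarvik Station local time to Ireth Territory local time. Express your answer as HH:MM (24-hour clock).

04:45

1 February 2030 is a Friday, so the first Sunday is February 3 and the fourth is February 24.
1 October 2030 is a Tuesday, so Mondays fall on 7, 14, 21, 28; the last is October 28.
February 27, 2030 lies within the daylight-saving period (24 February – 28 October), so Tarvik Station is on daylight time, UTC+11:00.
09:45 Tarvik Station − 11h = 22:45 UTC (rolling into the previous day, 26 February 2030).
1 September 2029 is a Saturday, so the first Saturday is September 1 and the fourth is September 22.
1 March 2030 is a Friday, so the first Saturday is March 2 and the second is March 9.
At the standard offset (UTC+05:00), 22:45 UTC + 5h = 03:45 Ireth Territory standard time (rolling into the next day, 27 February 2030).
The standard-time date in Ireth Territory, February 27, 2030, falls between 22 September 2029 and 9 March 2030, so daylight saving is in effect and Ireth Territory is at UTC+06:00.
22:45 UTC + 6h = 04:45 Ireth Territory (rolling into the next day, 27 February 2030).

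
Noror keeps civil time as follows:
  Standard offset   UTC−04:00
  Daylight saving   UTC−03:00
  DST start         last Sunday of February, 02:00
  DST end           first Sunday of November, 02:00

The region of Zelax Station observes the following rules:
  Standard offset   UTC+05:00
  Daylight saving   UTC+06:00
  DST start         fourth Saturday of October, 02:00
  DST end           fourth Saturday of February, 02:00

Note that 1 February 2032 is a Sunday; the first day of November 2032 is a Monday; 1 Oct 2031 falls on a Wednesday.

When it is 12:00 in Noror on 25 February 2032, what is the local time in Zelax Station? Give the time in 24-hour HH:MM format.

1 February 2032 is a Sunday, so Sundays fall on 1, 8, 15, 22, 29; the last is February 29.
1 November 2032 is a Monday, so the first Sunday is November 7.
25 February 2032 is outside the daylight-saving period (29 February – 7 November), so Noror is on standard time, UTC−04:00.
12:00 Noror + 4h = 16:00 UTC.
1 October 2031 is a Wednesday, so the first Saturday is October 4 and the fourth is October 25.
1 February 2032 is a Sunday, so the first Saturday is February 7 and the fourth is February 28.
At the standard offset (UTC+05:00), 16:00 UTC + 5h = 21:00 Zelax Station standard time.
Daylight saving runs 25 October 2031 – 28 February 2032; the standard-time date in Zelax Station, 25 February 2032, is inside that window, so Zelax Station is at UTC+06:00.
16:00 UTC + 6h = 22:00 Zelax Station.

22:00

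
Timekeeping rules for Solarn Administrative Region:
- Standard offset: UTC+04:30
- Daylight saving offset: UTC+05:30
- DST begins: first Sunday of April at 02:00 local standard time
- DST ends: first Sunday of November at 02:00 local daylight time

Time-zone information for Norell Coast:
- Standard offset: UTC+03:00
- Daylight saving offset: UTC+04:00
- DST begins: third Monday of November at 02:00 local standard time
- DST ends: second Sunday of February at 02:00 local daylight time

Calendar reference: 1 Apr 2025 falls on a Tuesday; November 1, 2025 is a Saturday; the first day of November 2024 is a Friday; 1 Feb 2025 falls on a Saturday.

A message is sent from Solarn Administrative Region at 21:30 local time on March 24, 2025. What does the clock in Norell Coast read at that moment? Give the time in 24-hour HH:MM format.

20:00

1 April 2025 is a Tuesday, so the first Sunday is April 6.
1 November 2025 is a Saturday, so the first Sunday is November 2.
Daylight saving runs 6 April – 2 November; March 24, 2025 is outside that window, so Solarn Administrative Region is on standard time at UTC+04:30.
21:30 Solarn Administrative Region − 4h30m = 17:00 UTC.
1 November 2024 is a Friday, so the first Monday is November 4 and the third is November 18.
1 February 2025 is a Saturday, so the first Sunday is February 2 and the second is February 9.
At the standard offset (UTC+03:00), 17:00 UTC + 3h = 20:00 Norell Coast standard time.
Daylight saving runs 18 November 2024 – 9 February 2025; the standard-time date in Norell Coast, March 24, 2025, is outside that window, so Norell Coast is on standard time at UTC+03:00.
17:00 UTC + 3h = 20:00 Norell Coast.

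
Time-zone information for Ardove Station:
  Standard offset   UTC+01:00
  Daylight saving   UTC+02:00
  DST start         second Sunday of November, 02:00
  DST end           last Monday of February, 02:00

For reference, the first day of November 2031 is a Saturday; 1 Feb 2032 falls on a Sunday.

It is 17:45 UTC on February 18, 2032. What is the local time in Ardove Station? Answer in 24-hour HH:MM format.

1 November 2031 is a Saturday, so the first Sunday is November 2 and the second is November 9.
1 February 2032 is a Sunday, so Mondays fall on 2, 9, 16, 23; the last is February 23.
At the standard offset (UTC+01:00), 17:45 UTC + 1h = 18:45 Ardove Station standard time.
The standard-time date in Ardove Station, February 18, 2032, lies within the daylight-saving period (9 November 2031 – 23 February 2032), so Ardove Station is on daylight time, UTC+02:00.
17:45 UTC + 2h = 19:45 local.

19:45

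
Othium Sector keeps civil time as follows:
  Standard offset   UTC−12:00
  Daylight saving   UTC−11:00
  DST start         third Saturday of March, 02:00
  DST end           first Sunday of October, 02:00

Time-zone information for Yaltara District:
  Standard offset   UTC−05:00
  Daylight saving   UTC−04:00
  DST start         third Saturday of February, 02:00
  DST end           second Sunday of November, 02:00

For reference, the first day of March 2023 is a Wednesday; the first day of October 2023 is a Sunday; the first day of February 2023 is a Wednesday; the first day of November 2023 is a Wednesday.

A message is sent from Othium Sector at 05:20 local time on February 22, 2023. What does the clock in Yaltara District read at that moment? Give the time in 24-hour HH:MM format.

13:20

1 March 2023 is a Wednesday, so the first Saturday is March 4 and the third is March 18.
1 October 2023 is a Sunday, so the first Sunday is October 1.
February 22, 2023 is outside the daylight-saving period (18 March – 1 October), so Othium Sector is on standard time, UTC−12:00.
05:20 Othium Sector + 12h = 17:20 UTC.
1 February 2023 is a Wednesday, so the first Saturday is February 4 and the third is February 18.
1 November 2023 is a Wednesday, so the first Sunday is November 5 and the second is November 12.
At the standard offset (UTC−05:00), 17:20 UTC − 5h = 12:20 Yaltara District standard time.
The standard-time date in Yaltara District, February 22, 2023, lies within the daylight-saving period (18 February – 12 November), so Yaltara District is on daylight time, UTC−04:00.
17:20 UTC − 4h = 13:20 Yaltara District.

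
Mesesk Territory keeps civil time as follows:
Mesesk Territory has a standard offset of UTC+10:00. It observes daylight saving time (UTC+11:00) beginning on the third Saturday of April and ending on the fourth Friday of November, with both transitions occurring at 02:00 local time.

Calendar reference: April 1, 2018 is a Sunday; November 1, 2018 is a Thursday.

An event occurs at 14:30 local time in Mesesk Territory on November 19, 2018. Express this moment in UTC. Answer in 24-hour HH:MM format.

03:30

1 April 2018 is a Sunday, so the first Saturday is April 7 and the third is April 21.
1 November 2018 is a Thursday, so the first Friday is November 2 and the fourth is November 23.
November 19, 2018 lies within the daylight-saving period (21 April – 23 November), so Mesesk Territory is on daylight time, UTC+11:00.
14:30 local − 11h = 03:30 UTC.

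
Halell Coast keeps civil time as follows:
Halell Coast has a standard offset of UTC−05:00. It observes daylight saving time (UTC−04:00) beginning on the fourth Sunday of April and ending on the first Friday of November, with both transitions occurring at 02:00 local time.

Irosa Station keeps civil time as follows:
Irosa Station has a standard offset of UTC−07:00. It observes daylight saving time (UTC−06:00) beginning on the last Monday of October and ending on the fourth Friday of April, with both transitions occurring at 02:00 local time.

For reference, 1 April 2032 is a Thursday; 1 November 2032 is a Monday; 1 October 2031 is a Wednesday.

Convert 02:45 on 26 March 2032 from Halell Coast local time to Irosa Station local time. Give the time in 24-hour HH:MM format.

01:45

1 April 2032 is a Thursday, so the first Sunday is April 4 and the fourth is April 25.
1 November 2032 is a Monday, so the first Friday is November 5.
Daylight saving runs 25 April – 5 November; 26 March 2032 is outside that window, so Halell Coast is on standard time at UTC−05:00.
02:45 Halell Coast + 5h = 07:45 UTC.
1 October 2031 is a Wednesday, so Mondays fall on 6, 13, 20, 27; the last is October 27.
1 April 2032 is a Thursday, so the first Friday is April 2 and the fourth is April 23.
At the standard offset (UTC−07:00), 07:45 UTC − 7h = 00:45 Irosa Station standard time.
The standard-time date in Irosa Station, 26 March 2032, falls between 27 October 2031 and 23 April 2032, so daylight saving is in effect and Irosa Station is at UTC−06:00.
07:45 UTC − 6h = 01:45 Irosa Station.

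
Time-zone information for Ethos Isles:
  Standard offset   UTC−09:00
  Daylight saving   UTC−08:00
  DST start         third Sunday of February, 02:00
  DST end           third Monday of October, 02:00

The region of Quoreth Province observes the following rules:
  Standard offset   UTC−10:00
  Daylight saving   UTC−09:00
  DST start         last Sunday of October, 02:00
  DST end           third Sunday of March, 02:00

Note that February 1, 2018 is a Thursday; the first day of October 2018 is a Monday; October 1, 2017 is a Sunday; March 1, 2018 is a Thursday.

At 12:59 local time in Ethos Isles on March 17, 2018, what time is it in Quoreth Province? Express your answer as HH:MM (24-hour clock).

1 February 2018 is a Thursday, so the first Sunday is February 4 and the third is February 18.
1 October 2018 is a Monday, so the first Monday is October 1 and the third is October 15.
March 17, 2018 lies within the daylight-saving period (18 February – 15 October), so Ethos Isles is on daylight time, UTC−08:00.
12:59 Ethos Isles + 8h = 20:59 UTC.
1 October 2017 is a Sunday, so Sundays fall on 1, 8, 15, 22, 29; the last is October 29.
1 March 2018 is a Thursday, so the first Sunday is March 4 and the third is March 18.
At the standard offset (UTC−10:00), 20:59 UTC − 10h = 10:59 Quoreth Province standard time.
The standard-time date in Quoreth Province, March 17, 2018, lies within the daylight-saving period (29 October 2017 – 18 March 2018), so Quoreth Province is on daylight time, UTC−09:00.
20:59 UTC − 9h = 11:59 Quoreth Province.

11:59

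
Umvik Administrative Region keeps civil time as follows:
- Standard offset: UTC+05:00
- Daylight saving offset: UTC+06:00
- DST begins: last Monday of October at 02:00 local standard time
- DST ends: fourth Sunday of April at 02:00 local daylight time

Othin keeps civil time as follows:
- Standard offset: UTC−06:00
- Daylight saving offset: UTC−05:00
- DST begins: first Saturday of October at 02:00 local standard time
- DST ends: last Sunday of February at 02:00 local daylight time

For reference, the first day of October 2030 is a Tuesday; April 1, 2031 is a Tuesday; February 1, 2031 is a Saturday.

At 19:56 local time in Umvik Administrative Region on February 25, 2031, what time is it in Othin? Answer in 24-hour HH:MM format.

07:56

1 October 2030 is a Tuesday, so Mondays fall on 7, 14, 21, 28; the last is October 28.
1 April 2031 is a Tuesday, so the first Sunday is April 6 and the fourth is April 27.
February 25, 2031 lies within the daylight-saving period (28 October 2030 – 27 April 2031), so Umvik Administrative Region is on daylight time, UTC+06:00.
19:56 Umvik Administrative Region − 6h = 13:56 UTC.
1 October 2030 is a Tuesday, so the first Saturday is October 5.
1 February 2031 is a Saturday, so Sundays fall on 2, 9, 16, 23; the last is February 23.
At the standard offset (UTC−06:00), 13:56 UTC − 6h = 07:56 Othin standard time.
The standard-time date in Othin, February 25, 2031, does not fall between 5 October 2030 and 23 February 2031, so daylight saving is not in effect and Othin is at UTC−06:00.
13:56 UTC − 6h = 07:56 Othin.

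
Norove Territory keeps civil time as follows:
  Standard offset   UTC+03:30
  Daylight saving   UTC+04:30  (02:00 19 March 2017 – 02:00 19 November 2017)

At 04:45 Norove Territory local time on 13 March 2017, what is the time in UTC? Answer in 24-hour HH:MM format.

13 March 2017 is outside the daylight-saving period (19 March – 19 November), so Norove Territory is on standard time, UTC+03:30.
04:45 local − 3h30m = 01:15 UTC.

01:15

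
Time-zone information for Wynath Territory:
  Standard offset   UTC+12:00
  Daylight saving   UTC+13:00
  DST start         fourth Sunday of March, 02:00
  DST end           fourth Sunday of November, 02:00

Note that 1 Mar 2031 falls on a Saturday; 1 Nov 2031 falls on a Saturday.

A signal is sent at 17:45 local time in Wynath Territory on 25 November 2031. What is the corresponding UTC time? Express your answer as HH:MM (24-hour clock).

1 March 2031 is a Saturday, so the first Sunday is March 2 and the fourth is March 23.
1 November 2031 is a Saturday, so the first Sunday is November 2 and the fourth is November 23.
Daylight saving runs 23 March – 23 November; 25 November 2031 is outside that window, so Wynath Territory is on standard time at UTC+12:00.
17:45 local − 12h = 05:45 UTC.

05:45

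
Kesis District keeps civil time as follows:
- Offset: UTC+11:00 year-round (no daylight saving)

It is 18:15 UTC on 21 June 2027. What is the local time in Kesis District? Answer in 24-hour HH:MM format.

Kesis District stays on UTC+11:00 all year.
18:15 UTC + 11h = 05:15 local (rolling into the next day, 22 June 2027).

05:15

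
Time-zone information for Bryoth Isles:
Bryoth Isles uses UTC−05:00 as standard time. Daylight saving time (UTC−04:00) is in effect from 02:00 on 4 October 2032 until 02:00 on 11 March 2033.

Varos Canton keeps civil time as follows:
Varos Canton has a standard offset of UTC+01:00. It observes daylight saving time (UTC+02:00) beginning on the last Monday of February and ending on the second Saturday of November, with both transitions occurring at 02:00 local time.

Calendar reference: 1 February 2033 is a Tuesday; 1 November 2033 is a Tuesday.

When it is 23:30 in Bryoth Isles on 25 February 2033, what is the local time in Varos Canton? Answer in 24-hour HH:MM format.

04:30

25 February 2033 lies within the daylight-saving period (4 October 2032 – 11 March 2033), so Bryoth Isles is on daylight time, UTC−04:00.
23:30 Bryoth Isles + 4h = 03:30 UTC (rolling into the next day, 26 February 2033).
1 February 2033 is a Tuesday, so Mondays fall on 7, 14, 21, 28; the last is February 28.
1 November 2033 is a Tuesday, so the first Saturday is November 5 and the second is November 12.
At the standard offset (UTC+01:00), 03:30 UTC + 1h = 04:30 Varos Canton standard time.
The standard-time date in Varos Canton, 26 February 2033, is outside the daylight-saving period (28 February – 12 November), so Varos Canton is on standard time, UTC+01:00.
03:30 UTC + 1h = 04:30 Varos Canton.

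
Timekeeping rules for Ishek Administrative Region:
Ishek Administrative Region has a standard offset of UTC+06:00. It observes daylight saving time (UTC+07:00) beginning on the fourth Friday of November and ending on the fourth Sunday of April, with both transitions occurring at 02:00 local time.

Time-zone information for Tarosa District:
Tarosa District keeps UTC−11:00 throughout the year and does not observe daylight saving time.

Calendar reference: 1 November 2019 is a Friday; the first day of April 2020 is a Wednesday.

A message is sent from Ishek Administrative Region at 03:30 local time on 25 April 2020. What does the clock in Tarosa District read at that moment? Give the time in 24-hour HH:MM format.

1 November 2019 is a Friday, so the first Friday is November 1 and the fourth is November 22.
1 April 2020 is a Wednesday, so the first Sunday is April 5 and the fourth is April 26.
25 April 2020 lies within the daylight-saving period (22 November 2019 – 26 April 2020), so Ishek Administrative Region is on daylight time, UTC+07:00.
03:30 Ishek Administrative Region − 7h = 20:30 UTC (rolling into the previous day, 24 April 2020).
Tarosa District stays on UTC−11:00 all year.
20:30 UTC − 11h = 09:30 Tarosa District.

09:30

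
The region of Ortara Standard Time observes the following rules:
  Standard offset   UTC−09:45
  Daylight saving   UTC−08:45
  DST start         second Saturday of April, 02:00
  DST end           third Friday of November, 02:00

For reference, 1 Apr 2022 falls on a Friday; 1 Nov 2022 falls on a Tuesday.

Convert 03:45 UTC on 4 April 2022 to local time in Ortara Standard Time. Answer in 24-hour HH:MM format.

1 April 2022 is a Friday, so the first Saturday is April 2 and the second is April 9.
1 November 2022 is a Tuesday, so the first Friday is November 4 and the third is November 18.
At the standard offset (UTC−09:45), 03:45 UTC − 9h45m = 18:00 Ortara Standard Time standard time (rolling into the previous day, 3 April 2022).
The standard-time date in Ortara Standard Time, 3 April 2022, does not fall between 9 April and 18 November, so daylight saving is not in effect and Ortara Standard Time is at UTC−09:45.
03:45 UTC − 9h45m = 18:00 local (rolling into the previous day, 3 April 2022).

18:00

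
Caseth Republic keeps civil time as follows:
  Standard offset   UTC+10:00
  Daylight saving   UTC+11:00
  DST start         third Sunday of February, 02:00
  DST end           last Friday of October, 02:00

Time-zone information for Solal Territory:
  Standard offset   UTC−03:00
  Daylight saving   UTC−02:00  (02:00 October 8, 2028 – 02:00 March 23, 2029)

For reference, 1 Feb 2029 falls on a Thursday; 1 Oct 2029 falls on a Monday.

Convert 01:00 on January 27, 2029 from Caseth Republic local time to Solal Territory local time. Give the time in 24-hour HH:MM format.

1 February 2029 is a Thursday, so the first Sunday is February 4 and the third is February 18.
1 October 2029 is a Monday, so Fridays fall on 5, 12, 19, 26; the last is October 26.
January 27, 2029 does not fall between 18 February and 26 October, so daylight saving is not in effect and Caseth Republic is at UTC+10:00.
01:00 Caseth Republic − 10h = 15:00 UTC (rolling into the previous day, 26 January 2029).
At the standard offset (UTC−03:00), 15:00 UTC − 3h = 12:00 Solal Territory standard time.
Daylight saving runs 8 October 2028 – 23 March 2029; the standard-time date in Solal Territory, January 26, 2029, is inside that window, so Solal Territory is at UTC−02:00.
15:00 UTC − 2h = 13:00 Solal Territory.

13:00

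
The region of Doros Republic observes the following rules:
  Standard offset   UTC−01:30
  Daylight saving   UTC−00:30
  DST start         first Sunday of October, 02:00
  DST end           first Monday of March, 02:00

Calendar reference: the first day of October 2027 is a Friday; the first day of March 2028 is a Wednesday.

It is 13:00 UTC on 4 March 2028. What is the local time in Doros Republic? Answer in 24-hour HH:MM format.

1 October 2027 is a Friday, so the first Sunday is October 3.
1 March 2028 is a Wednesday, so the first Monday is March 6.
At the standard offset (UTC−01:30), 13:00 UTC − 1h30m = 11:30 Doros Republic standard time.
The standard-time date in Doros Republic, 4 March 2028, lies within the daylight-saving period (3 October 2027 – 6 March 2028), so Doros Republic is on daylight time, UTC−00:30.
13:00 UTC − 0h30m = 12:30 local.

12:30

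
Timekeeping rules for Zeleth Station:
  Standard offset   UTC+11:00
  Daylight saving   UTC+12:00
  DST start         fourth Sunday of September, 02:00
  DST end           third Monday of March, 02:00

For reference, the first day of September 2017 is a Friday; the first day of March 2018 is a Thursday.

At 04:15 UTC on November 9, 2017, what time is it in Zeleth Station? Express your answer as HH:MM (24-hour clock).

1 September 2017 is a Friday, so the first Sunday is September 3 and the fourth is September 24.
1 March 2018 is a Thursday, so the first Monday is March 5 and the third is March 19.
At the standard offset (UTC+11:00), 04:15 UTC + 11h = 15:15 Zeleth Station standard time.
The standard-time date in Zeleth Station, November 9, 2017, falls between 24 September 2017 and 19 March 2018, so daylight saving is in effect and Zeleth Station is at UTC+12:00.
04:15 UTC + 12h = 16:15 local.

16:15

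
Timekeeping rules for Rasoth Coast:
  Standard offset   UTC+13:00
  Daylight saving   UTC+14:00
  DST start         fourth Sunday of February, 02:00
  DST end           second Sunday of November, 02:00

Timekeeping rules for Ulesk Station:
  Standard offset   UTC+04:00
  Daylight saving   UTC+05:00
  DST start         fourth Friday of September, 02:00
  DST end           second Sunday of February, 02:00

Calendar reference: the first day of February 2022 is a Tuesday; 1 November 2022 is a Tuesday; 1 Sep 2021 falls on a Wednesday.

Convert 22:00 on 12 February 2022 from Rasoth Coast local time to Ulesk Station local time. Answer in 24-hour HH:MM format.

1 February 2022 is a Tuesday, so the first Sunday is February 6 and the fourth is February 27.
1 November 2022 is a Tuesday, so the first Sunday is November 6 and the second is November 13.
Daylight saving runs 27 February – 13 November; 12 February 2022 is outside that window, so Rasoth Coast is on standard time at UTC+13:00.
22:00 Rasoth Coast − 13h = 09:00 UTC.
1 September 2021 is a Wednesday, so the first Friday is September 3 and the fourth is September 24.
1 February 2022 is a Tuesday, so the first Sunday is February 6 and the second is February 13.
At the standard offset (UTC+04:00), 09:00 UTC + 4h = 13:00 Ulesk Station standard time.
The standard-time date in Ulesk Station, 12 February 2022, falls between 24 September 2021 and 13 February 2022, so daylight saving is in effect and Ulesk Station is at UTC+05:00.
09:00 UTC + 5h = 14:00 Ulesk Station.

14:00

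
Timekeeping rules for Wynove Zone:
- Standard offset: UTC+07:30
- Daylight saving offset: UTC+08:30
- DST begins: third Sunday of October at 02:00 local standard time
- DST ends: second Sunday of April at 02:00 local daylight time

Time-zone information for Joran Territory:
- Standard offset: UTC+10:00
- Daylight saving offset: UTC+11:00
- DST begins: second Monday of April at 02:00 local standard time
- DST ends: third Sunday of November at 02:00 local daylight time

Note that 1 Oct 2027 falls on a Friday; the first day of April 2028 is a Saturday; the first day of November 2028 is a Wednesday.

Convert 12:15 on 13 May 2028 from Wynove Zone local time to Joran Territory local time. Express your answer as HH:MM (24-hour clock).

15:45

1 October 2027 is a Friday, so the first Sunday is October 3 and the third is October 17.
1 April 2028 is a Saturday, so the first Sunday is April 2 and the second is April 9.
13 May 2028 is outside the daylight-saving period (17 October 2027 – 9 April 2028), so Wynove Zone is on standard time, UTC+07:30.
12:15 Wynove Zone − 7h30m = 04:45 UTC.
1 April 2028 is a Saturday, so the first Monday is April 3 and the second is April 10.
1 November 2028 is a Wednesday, so the first Sunday is November 5 and the third is November 19.
At the standard offset (UTC+10:00), 04:45 UTC + 10h = 14:45 Joran Territory standard time.
The standard-time date in Joran Territory, 13 May 2028, lies within the daylight-saving period (10 April – 19 November), so Joran Territory is on daylight time, UTC+11:00.
04:45 UTC + 11h = 15:45 Joran Territory.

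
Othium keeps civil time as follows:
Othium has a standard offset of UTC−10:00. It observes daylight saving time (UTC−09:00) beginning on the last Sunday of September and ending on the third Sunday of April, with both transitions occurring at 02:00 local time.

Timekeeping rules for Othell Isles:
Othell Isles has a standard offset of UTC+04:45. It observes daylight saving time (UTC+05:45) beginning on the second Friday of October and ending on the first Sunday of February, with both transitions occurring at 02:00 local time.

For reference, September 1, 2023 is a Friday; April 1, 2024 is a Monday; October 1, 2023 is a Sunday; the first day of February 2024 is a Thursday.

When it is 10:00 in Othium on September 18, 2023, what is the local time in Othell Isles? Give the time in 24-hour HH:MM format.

1 September 2023 is a Friday, so Sundays fall on 3, 10, 17, 24; the last is September 24.
1 April 2024 is a Monday, so the first Sunday is April 7 and the third is April 21.
September 18, 2023 does not fall between 24 September 2023 and 21 April 2024, so daylight saving is not in effect and Othium is at UTC−10:00.
10:00 Othium + 10h = 20:00 UTC.
1 October 2023 is a Sunday, so the first Friday is October 6 and the second is October 13.
1 February 2024 is a Thursday, so the first Sunday is February 4.
At the standard offset (UTC+04:45), 20:00 UTC + 4h45m = 00:45 Othell Isles standard time (rolling into the next day, 19 September 2023).
The standard-time date in Othell Isles, September 19, 2023, does not fall between 13 October 2023 and 4 February 2024, so daylight saving is not in effect and Othell Isles is at UTC+04:45.
20:00 UTC + 4h45m = 00:45 Othell Isles (rolling into the next day, 19 September 2023).

00:45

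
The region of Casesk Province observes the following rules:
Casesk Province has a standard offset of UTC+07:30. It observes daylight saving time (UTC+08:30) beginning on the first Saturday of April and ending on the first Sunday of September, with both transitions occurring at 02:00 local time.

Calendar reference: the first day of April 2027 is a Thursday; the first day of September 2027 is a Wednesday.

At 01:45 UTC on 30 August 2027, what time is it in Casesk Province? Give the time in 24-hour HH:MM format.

1 April 2027 is a Thursday, so the first Saturday is April 3.
1 September 2027 is a Wednesday, so the first Sunday is September 5.
At the standard offset (UTC+07:30), 01:45 UTC + 7h30m = 09:15 Casesk Province standard time.
Daylight saving runs 3 April – 5 September; the standard-time date in Casesk Province, 30 August 2027, is inside that window, so Casesk Province is at UTC+08:30.
01:45 UTC + 8h30m = 10:15 local.

10:15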